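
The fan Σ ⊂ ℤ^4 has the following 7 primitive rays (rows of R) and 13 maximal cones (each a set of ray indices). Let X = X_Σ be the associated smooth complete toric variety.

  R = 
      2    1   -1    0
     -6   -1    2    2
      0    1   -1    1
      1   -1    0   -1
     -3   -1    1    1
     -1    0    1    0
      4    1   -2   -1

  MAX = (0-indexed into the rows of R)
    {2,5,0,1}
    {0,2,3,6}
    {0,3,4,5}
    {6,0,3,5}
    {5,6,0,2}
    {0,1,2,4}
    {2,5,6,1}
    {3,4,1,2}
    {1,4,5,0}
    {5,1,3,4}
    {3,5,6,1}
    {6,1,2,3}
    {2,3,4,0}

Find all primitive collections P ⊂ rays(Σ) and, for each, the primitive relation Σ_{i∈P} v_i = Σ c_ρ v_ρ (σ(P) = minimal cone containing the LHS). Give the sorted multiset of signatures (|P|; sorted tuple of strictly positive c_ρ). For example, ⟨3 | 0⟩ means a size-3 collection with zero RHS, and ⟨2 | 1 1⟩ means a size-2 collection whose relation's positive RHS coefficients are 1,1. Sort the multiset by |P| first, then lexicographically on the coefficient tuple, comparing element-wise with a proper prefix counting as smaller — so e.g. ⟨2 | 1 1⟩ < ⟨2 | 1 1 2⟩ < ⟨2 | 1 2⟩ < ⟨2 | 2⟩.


Δ(Σ) — 7 vertices, 5 min non-faces:

  P={4,6}:  v_{4} + v_{6} = v_{2} + v_{3}  so sig = ⟨2 | 1 1⟩
  P={2,3,5}:  v_{2} + v_{3} + v_{5} = 0  so sig = ⟨3 | 0⟩
  P={0,1,3}:  v_{0} + v_{1} + v_{3} = v_{4}  so sig = ⟨3 | 1⟩
  P={0,1,6}:  v_{0} + v_{1} + v_{6} = v_{2}  so sig = ⟨3 | 1⟩
  P={2,4,5}:  v_{2} + v_{4} + v_{5} = v_{0} + v_{1}  so sig = ⟨3 | 1 1⟩

Hence PRS(X_Σ) =
    ⟨2 | 1 1⟩
    ⟨3 | 0⟩
    ⟨3 | 1⟩
    ⟨3 | 1⟩
    ⟨3 | 1 1⟩


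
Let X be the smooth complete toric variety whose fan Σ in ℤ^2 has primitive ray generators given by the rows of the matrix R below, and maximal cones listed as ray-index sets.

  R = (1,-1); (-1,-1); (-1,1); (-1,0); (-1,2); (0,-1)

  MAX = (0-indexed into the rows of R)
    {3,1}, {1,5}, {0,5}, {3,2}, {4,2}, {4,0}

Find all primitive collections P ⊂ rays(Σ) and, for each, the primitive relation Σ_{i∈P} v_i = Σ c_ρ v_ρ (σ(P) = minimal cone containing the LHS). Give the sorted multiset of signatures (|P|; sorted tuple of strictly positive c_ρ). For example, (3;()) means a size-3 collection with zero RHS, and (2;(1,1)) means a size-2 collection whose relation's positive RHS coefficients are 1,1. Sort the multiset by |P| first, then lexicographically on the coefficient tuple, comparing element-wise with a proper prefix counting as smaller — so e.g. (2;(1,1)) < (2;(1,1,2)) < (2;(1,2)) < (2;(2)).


9 minimal non-faces of Δ(Σ) (on 6 rays):

  P={0,2}:  v_{0} + v_{2} = 0  so sig = (2;())
  P={0,3}:  v_{0} + v_{3} = v_{5}  so sig = (2;(1))
  P={2,5}:  v_{2} + v_{5} = v_{3}  so sig = (2;(1))
  P={3,5}:  v_{3} + v_{5} = v_{1}  so sig = (2;(1))
  P={4,5}:  v_{4} + v_{5} = v_{2}  so sig = (2;(1))
  P={1,4}:  v_{1} + v_{4} = v_{2} + v_{3}  so sig = (2;(1,1))
  P={0,1}:  v_{0} + v_{1} = 2·v_{5}  so sig = (2;(2))
  P={1,2}:  v_{1} + v_{2} = 2·v_{3}  so sig = (2;(2))
  P={3,4}:  v_{3} + v_{4} = 2·v_{2}  so sig = (2;(2))

Sorted signature multiset PRS(X):
    |P|=2: 9 collections, coeffs (), (1), (1), (1), (1), (1,1), (2), (2), (2)


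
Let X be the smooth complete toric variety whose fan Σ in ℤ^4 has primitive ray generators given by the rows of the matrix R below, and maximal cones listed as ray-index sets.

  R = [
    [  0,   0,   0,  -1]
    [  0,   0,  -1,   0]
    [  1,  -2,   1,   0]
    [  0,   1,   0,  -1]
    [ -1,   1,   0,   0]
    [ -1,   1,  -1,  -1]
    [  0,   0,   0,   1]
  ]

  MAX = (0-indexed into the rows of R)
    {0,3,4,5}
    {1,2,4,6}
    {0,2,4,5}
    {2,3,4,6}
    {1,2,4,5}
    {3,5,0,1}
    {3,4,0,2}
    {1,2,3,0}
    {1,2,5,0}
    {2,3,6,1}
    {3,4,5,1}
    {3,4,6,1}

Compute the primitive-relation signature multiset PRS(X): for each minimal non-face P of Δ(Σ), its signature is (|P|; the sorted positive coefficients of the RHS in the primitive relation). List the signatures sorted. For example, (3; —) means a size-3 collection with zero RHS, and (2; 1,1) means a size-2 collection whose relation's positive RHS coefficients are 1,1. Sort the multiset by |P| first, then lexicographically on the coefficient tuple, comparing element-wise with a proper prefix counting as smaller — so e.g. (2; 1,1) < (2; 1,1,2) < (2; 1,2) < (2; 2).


Σ has 5 primitive collections:

  P = {0,6}:  v_{0} + v_{6} = 0  ⇒ sig = (2; —)
  P = {5,6}:  v_{5} + v_{6} = v_{1} + v_{4}  ⇒ sig = (2; 1,1)
  P = {0,1,4}:  v_{0} + v_{1} + v_{4} = v_{5}  ⇒ sig = (3; 1)
  P = {2,3,5}:  v_{2} + v_{3} + v_{5} = 2·v_{0}  ⇒ sig = (3; 2)
  P = {1,2,3,4}:  v_{1} + v_{2} + v_{3} + v_{4} = v_{0}  ⇒ sig = (4; 1)

Signatures (|P|; sorted positive RHS coefficients), sorted:
{ (2; —),  (2; 1,1),  (3; 1),  (3; 2),  (4; 1) }


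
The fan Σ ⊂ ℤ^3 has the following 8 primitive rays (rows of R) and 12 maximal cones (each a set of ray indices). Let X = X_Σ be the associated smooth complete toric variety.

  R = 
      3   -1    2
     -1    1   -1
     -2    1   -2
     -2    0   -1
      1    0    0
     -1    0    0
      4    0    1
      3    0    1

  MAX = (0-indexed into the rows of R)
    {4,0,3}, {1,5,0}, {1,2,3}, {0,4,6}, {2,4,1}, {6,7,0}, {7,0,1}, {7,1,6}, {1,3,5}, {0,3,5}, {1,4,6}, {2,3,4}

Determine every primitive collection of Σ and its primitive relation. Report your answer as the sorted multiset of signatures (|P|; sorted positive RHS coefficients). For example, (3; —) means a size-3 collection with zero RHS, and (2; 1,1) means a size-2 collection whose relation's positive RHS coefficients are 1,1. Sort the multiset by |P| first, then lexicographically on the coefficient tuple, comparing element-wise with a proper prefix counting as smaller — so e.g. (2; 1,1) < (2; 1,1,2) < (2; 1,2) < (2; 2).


|primitive collections| = 14. Relations:

  P={4,5}:  v_{4} + v_{5} = 0  ⟹  sig = (2; —)
  P={0,2}:  v_{0} + v_{2} = v_{4}  ⟹  sig = (2; 1)
  P={3,7}:  v_{3} + v_{7} = v_{4}  ⟹  sig = (2; 1)
  P={4,7}:  v_{4} + v_{7} = v_{6}  ⟹  sig = (2; 1)
  P={5,6}:  v_{5} + v_{6} = v_{7}  ⟹  sig = (2; 1)
  P={2,5}:  v_{2} + v_{5} = v_{1} + v_{3}  ⟹  sig = (2; 1,1)
  P={5,7}:  v_{5} + v_{7} = v_{0} + v_{1}  ⟹  sig = (2; 1,1)
  P={2,7}:  v_{2} + v_{7} = v_{1} + 2·v_{4}  ⟹  sig = (2; 1,2)
  P={2,6}:  v_{2} + v_{6} = v_{1} + 3·v_{4}  ⟹  sig = (2; 1,3)
  P={3,6}:  v_{3} + v_{6} = 2·v_{4}  ⟹  sig = (2; 2)
  P={0,1,3}:  v_{0} + v_{1} + v_{3} = 0  ⟹  sig = (3; —)
  P={0,1,4}:  v_{0} + v_{1} + v_{4} = v_{7}  ⟹  sig = (3; 1)
  P={1,3,4}:  v_{1} + v_{3} + v_{4} = v_{2}  ⟹  sig = (3; 1)
  P={0,1,6}:  v_{0} + v_{1} + v_{6} = 2·v_{7}  ⟹  sig = (3; 2)

so the primitive-relation signature multiset is
[(2; —), (2; 1), (2; 1), (2; 1), (2; 1), (2; 1,1), (2; 1,1), (2; 1,2), (2; 1,3), (2; 2), (3; —), (3; 1), (3; 1), (3; 2)]


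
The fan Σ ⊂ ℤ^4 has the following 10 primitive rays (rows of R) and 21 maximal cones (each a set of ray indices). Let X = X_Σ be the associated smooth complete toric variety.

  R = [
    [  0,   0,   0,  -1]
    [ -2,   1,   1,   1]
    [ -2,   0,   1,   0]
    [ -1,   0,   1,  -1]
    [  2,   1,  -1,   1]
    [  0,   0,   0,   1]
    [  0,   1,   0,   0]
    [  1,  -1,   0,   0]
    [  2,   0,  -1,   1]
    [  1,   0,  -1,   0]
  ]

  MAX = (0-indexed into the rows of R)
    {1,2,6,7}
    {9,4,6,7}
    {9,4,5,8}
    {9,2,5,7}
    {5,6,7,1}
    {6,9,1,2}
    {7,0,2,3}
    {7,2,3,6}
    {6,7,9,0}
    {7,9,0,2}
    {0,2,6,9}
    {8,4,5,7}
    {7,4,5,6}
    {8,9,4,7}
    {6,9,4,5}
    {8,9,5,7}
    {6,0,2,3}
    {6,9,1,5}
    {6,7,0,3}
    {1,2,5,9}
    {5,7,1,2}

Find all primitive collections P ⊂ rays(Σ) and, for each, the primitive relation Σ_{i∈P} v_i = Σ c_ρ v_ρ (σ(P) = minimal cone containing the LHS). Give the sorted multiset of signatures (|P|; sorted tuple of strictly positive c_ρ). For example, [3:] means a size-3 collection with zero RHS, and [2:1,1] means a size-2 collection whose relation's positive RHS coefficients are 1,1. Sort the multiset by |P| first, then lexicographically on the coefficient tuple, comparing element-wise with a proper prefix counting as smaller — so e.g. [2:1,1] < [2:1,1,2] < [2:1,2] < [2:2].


The 20 primitive collections of Σ (r=10, n=4):

  P={0,5}:  v_{0} + v_{5} = 0  ⇒ sig = [2:]
  P={2,8}:  v_{2} + v_{8} = v_{5}  ⇒ sig = [2:1]
  P={3,9}:  v_{3} + v_{9} = v_{0}  ⇒ sig = [2:1]
  P={6,8}:  v_{6} + v_{8} = v_{4}  ⇒ sig = [2:1]
  P={0,1}:  v_{0} + v_{1} = v_{2} + v_{6}  ⇒ sig = [2:1,1]
  P={2,4}:  v_{2} + v_{4} = v_{5} + v_{6}  ⇒ sig = [2:1,1]
  P={3,8}:  v_{3} + v_{8} = v_{6} + v_{7}  ⇒ sig = [2:1,1]
  P={0,8}:  v_{0} + v_{8} = v_{6} + v_{7} + v_{9}  ⇒ sig = [2:1,1,1]
  P={3,5}:  v_{3} + v_{5} = v_{2} + v_{6} + v_{7}  ⇒ sig = [2:1,1,1]
  P={0,4}:  v_{0} + v_{4} = 2·v_{6} + v_{7} + v_{9}  ⇒ sig = [2:1,1,2]
  P={1,8}:  v_{1} + v_{8} = 2·v_{5} + v_{6}  ⇒ sig = [2:1,2]
  P={3,4}:  v_{3} + v_{4} = 2·v_{6} + v_{7}  ⇒ sig = [2:1,2]
  P={1,3}:  v_{1} + v_{3} = 2·v_{2} + 2·v_{6} + v_{7}  ⇒ sig = [2:1,2,2]
  P={1,4}:  v_{1} + v_{4} = 2·v_{5} + 2·v_{6}  ⇒ sig = [2:2,2]
  P={1,7,9}:  v_{1} + v_{7} + v_{9} = v_{5}  ⇒ sig = [3:1]
  P={2,5,6}:  v_{2} + v_{5} + v_{6} = v_{1}  ⇒ sig = [3:1]
  P={2,6,7,9}:  v_{2} + v_{6} + v_{7} + v_{9} = 0  ⇒ sig = [4:]
  P={0,2,6,7}:  v_{0} + v_{2} + v_{6} + v_{7} = v_{3}  ⇒ sig = [4:1]
  P={5,6,7,9}:  v_{5} + v_{6} + v_{7} + v_{9} = v_{8}  ⇒ sig = [4:1]
  P={4,5,7,9}:  v_{4} + v_{5} + v_{7} + v_{9} = 2·v_{8}  ⇒ sig = [4:2]

Sorted signature multiset PRS(X):
[[2:], [2:1], [2:1], [2:1], [2:1,1], [2:1,1], [2:1,1], [2:1,1,1], [2:1,1,1], [2:1,1,2], [2:1,2], [2:1,2], [2:1,2,2], [2:2,2], [3:1], [3:1], [4:], [4:1], [4:1], [4:2]]


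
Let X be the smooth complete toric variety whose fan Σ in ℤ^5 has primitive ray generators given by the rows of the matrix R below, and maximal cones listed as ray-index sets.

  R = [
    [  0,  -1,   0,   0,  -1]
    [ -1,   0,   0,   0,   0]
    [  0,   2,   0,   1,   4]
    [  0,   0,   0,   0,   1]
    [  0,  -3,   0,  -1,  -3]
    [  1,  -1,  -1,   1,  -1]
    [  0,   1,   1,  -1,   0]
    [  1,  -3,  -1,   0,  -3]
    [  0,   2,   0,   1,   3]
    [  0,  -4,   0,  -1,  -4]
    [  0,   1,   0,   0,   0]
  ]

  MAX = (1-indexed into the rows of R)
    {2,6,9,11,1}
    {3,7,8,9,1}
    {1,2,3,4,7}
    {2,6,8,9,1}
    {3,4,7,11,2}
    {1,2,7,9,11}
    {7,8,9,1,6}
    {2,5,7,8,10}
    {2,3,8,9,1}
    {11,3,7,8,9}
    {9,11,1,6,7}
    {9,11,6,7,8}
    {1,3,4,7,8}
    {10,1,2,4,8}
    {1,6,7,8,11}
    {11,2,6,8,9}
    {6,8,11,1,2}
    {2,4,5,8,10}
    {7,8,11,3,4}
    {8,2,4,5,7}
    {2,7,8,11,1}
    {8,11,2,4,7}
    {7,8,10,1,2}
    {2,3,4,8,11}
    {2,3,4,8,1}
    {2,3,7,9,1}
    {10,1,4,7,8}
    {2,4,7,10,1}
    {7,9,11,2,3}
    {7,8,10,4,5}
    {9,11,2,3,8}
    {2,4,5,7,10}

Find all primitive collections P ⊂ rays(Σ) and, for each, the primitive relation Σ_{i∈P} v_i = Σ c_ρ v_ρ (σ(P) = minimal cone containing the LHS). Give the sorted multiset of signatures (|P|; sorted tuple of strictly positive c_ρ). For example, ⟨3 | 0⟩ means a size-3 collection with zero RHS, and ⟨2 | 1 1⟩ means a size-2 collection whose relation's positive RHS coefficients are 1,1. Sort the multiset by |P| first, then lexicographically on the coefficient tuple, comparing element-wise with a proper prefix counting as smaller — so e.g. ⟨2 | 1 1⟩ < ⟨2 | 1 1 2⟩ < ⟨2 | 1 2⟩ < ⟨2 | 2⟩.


20 collections generate NE(X_Σ); each relation:

  • {1,5}:  v_{1} + v_{5} = v_{10} — sig = ⟨2 | 1⟩
  • {4,9}:  v_{4} + v_{9} = v_{3} — sig = ⟨2 | 1⟩
  • {4,6}:  v_{4} + v_{6} = v_{8} + v_{9} — sig = ⟨2 | 1 1⟩
  • {5,6}:  v_{5} + v_{6} = v_{1} + v_{8} — sig = ⟨2 | 1 1⟩
  • {5,9}:  v_{5} + v_{9} = v_{1} + v_{4} — sig = ⟨2 | 1 1⟩
  • {5,11}:  v_{5} + v_{11} = v_{2} + v_{7} + v_{8} — sig = ⟨2 | 1 1 1⟩
  • {10,11}:  v_{10} + v_{11} = v_{1} + v_{2} + v_{7} + v_{8} — sig = ⟨2 | 1 1 1 1⟩
  • {3,5}:  v_{3} + v_{5} = v_{1} + 2·v_{4} — sig = ⟨2 | 1 2⟩
  • {3,6}:  v_{3} + v_{6} = v_{8} + 2·v_{9} — sig = ⟨2 | 1 2⟩
  • {6,10}:  v_{6} + v_{10} = 2·v_{1} + v_{8} — sig = ⟨2 | 1 2⟩
  • {9,10}:  v_{9} + v_{10} = 2·v_{1} + v_{4} — sig = ⟨2 | 1 2⟩
  • {3,10}:  v_{3} + v_{10} = 2·v_{1} + 2·v_{4} — sig = ⟨2 | 2 2⟩
  • {1,4,11}:  v_{1} + v_{4} + v_{11} = 0 — sig = ⟨3 | 0⟩
  • {1,3,11}:  v_{1} + v_{3} + v_{11} = v_{9} — sig = ⟨3 | 1⟩
  • {2,6,7}:  v_{2} + v_{6} + v_{7} = v_{1} + v_{11} — sig = ⟨3 | 1 1⟩
  • {2,7,8,9}:  v_{2} + v_{7} + v_{8} + v_{9} = 0 — sig = ⟨4 | 0⟩
  • {1,8,9,11}:  v_{1} + v_{8} + v_{9} + v_{11} = v_{6} — sig = ⟨4 | 1⟩
  • {2,3,7,8}:  v_{2} + v_{3} + v_{7} + v_{8} = v_{4} — sig = ⟨4 | 1⟩
  • {1,2,4,7,8}:  v_{1} + v_{2} + v_{4} + v_{7} + v_{8} = v_{5} — sig = ⟨5 | 1⟩
  • {2,4,7,8,10}:  v_{2} + v_{4} + v_{7} + v_{8} + v_{10} = 2·v_{5} — sig = ⟨5 | 2⟩

so the primitive-relation signature multiset is
    ⟨2 | 1⟩
    ⟨2 | 1⟩
    ⟨2 | 1 1⟩
    ⟨2 | 1 1⟩
    ⟨2 | 1 1⟩
    ⟨2 | 1 1 1⟩
    ⟨2 | 1 1 1 1⟩
    ⟨2 | 1 2⟩
    ⟨2 | 1 2⟩
    ⟨2 | 1 2⟩
    ⟨2 | 1 2⟩
    ⟨2 | 2 2⟩
    ⟨3 | 0⟩
    ⟨3 | 1⟩
    ⟨3 | 1 1⟩
    ⟨4 | 0⟩
    ⟨4 | 1⟩
    ⟨4 | 1⟩
    ⟨5 | 1⟩
    ⟨5 | 2⟩


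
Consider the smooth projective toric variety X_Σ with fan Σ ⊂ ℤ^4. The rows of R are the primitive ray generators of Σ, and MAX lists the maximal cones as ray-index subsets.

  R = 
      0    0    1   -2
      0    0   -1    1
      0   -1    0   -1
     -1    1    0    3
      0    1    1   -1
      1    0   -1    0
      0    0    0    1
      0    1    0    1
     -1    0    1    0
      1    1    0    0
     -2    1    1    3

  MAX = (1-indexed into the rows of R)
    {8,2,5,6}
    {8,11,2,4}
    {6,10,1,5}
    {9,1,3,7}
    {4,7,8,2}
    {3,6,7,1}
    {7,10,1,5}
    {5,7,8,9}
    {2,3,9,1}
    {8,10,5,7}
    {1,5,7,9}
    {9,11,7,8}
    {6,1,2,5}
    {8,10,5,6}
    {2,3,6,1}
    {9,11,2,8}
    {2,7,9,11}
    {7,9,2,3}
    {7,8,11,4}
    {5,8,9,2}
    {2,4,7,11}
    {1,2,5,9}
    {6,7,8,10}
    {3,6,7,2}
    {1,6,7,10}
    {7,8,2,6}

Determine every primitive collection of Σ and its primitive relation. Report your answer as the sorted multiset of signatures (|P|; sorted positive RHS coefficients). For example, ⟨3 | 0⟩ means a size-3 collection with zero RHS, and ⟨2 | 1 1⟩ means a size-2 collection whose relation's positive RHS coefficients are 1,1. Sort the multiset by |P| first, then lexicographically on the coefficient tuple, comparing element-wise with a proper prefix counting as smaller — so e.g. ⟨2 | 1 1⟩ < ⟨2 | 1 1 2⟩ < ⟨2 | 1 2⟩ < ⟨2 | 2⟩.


Σ has 23 primitive collections:

  {3,8}:  v_{3} + v_{8} = 0 ; sig = ⟨2 | 0⟩
  {6,9}:  v_{6} + v_{9} = 0 ; sig = ⟨2 | 0⟩
  {1,8}:  v_{1} + v_{8} = v_{5} ; sig = ⟨2 | 1⟩
  {3,5}:  v_{3} + v_{5} = v_{1} ; sig = ⟨2 | 1⟩
  {4,9}:  v_{4} + v_{9} = v_{11} ; sig = ⟨2 | 1⟩
  {6,11}:  v_{6} + v_{11} = v_{4} ; sig = ⟨2 | 1⟩
  {1,4}:  v_{1} + v_{4} = v_{8} + v_{9} ; sig = ⟨2 | 1 1⟩
  {2,10}:  v_{2} + v_{10} = v_{6} + v_{8} ; sig = ⟨2 | 1 1⟩
  {9,10}:  v_{9} + v_{10} = v_{5} + v_{7} ; sig = ⟨2 | 1 1⟩
  {3,4}:  v_{3} + v_{4} = v_{2} + v_{7} + v_{9} ; sig = ⟨2 | 1 1 1⟩
  {3,10}:  v_{3} + v_{10} = v_{1} + v_{6} + v_{7} ; sig = ⟨2 | 1 1 1⟩
  {4,6}:  v_{4} + v_{6} = v_{2} + v_{7} + v_{8} ; sig = ⟨2 | 1 1 1⟩
  {3,11}:  v_{3} + v_{11} = v_{2} + v_{7} + 2·v_{9} ; sig = ⟨2 | 1 1 2⟩
  {10,11}:  v_{10} + v_{11} = v_{7} + 2·v_{8} + v_{9} ; sig = ⟨2 | 1 1 2⟩
  {1,11}:  v_{1} + v_{11} = v_{8} + 2·v_{9} ; sig = ⟨2 | 1 2⟩
  {4,5}:  v_{4} + v_{5} = 2·v_{8} + v_{9} ; sig = ⟨2 | 1 2⟩
  {4,10}:  v_{4} + v_{10} = v_{7} + 2·v_{8} ; sig = ⟨2 | 1 2⟩
  {5,11}:  v_{5} + v_{11} = 2·v_{8} + 2·v_{9} ; sig = ⟨2 | 2 2⟩
  {1,2,7}:  v_{1} + v_{2} + v_{7} = 0 ; sig = ⟨3 | 0⟩
  {2,5,7}:  v_{2} + v_{5} + v_{7} = v_{8} ; sig = ⟨3 | 1⟩
  {5,6,7}:  v_{5} + v_{6} + v_{7} = v_{10} ; sig = ⟨3 | 1⟩
  {2,7,8,9}:  v_{2} + v_{7} + v_{8} + v_{9} = v_{4} ; sig = ⟨4 | 1⟩
  {2,7,8,11}:  v_{2} + v_{7} + v_{8} + v_{11} = 2·v_{4} ; sig = ⟨4 | 2⟩

Signatures (|P|; sorted positive RHS coefficients), sorted:
    |P|=2: 18 collections, coeffs (), (), (1), (1), (1), (1), (1,1), (1,1), (1,1), (1,1,1), (1,1,1), (1,1,1), (1,1,2), (1,1,2), (1,2), (1,2), (1,2), (2,2)
    |P|=3: 3 collections, coeffs (), (1), (1)
    |P|=4: 2 collections, coeffs (1), (2)


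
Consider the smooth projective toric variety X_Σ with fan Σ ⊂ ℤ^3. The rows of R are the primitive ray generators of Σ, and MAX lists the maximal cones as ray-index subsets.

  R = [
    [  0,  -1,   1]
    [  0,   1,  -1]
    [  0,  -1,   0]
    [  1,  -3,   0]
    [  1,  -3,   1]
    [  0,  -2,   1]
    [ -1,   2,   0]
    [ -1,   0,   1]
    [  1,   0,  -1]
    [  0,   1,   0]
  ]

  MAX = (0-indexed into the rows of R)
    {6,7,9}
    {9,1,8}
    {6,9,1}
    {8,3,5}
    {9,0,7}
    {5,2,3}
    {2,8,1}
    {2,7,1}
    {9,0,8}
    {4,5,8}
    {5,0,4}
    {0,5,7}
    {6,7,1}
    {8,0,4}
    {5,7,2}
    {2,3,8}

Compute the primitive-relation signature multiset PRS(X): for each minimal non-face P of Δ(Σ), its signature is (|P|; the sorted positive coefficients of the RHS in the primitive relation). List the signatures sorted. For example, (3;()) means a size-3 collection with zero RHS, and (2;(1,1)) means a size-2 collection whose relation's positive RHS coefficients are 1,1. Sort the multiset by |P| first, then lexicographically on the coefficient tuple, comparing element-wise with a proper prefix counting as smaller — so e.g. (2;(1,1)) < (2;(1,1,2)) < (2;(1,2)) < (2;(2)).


24 minimal non-faces of Δ(Σ) (on 10 rays):

  P = {0,1}:  v_{0} + v_{1} = 0  so sig = (2;())
  P = {2,9}:  v_{2} + v_{9} = 0  so sig = (2;())
  P = {7,8}:  v_{7} + v_{8} = 0  so sig = (2;())
  P = {0,2}:  v_{0} + v_{2} = v_{5}  so sig = (2;(1))
  P = {1,5}:  v_{1} + v_{5} = v_{2}  so sig = (2;(1))
  P = {3,6}:  v_{3} + v_{6} = v_{2}  so sig = (2;(1))
  P = {4,6}:  v_{4} + v_{6} = v_{0}  so sig = (2;(1))
  P = {5,6}:  v_{5} + v_{6} = v_{7}  so sig = (2;(1))
  P = {5,9}:  v_{5} + v_{9} = v_{0}  so sig = (2;(1))
  P = {0,6}:  v_{0} + v_{6} = v_{7} + v_{9}  so sig = (2;(1,1))
  P = {1,4}:  v_{1} + v_{4} = v_{5} + v_{8}  so sig = (2;(1,1))
  P = {2,6}:  v_{2} + v_{6} = v_{1} + v_{7}  so sig = (2;(1,1))
  P = {3,7}:  v_{3} + v_{7} = v_{2} + v_{5}  so sig = (2;(1,1))
  P = {3,9}:  v_{3} + v_{9} = v_{5} + v_{8}  so sig = (2;(1,1))
  P = {4,7}:  v_{4} + v_{7} = v_{0} + v_{5}  so sig = (2;(1,1))
  P = {6,8}:  v_{6} + v_{8} = v_{1} + v_{9}  so sig = (2;(1,1))
  P = {0,3}:  v_{0} + v_{3} = 2·v_{5} + v_{8}  so sig = (2;(1,2))
  P = {1,3}:  v_{1} + v_{3} = 2·v_{2} + v_{8}  so sig = (2;(1,2))
  P = {2,4}:  v_{2} + v_{4} = 2·v_{5} + v_{8}  so sig = (2;(1,2))
  P = {4,9}:  v_{4} + v_{9} = 2·v_{0} + v_{8}  so sig = (2;(1,2))
  P = {3,4}:  v_{3} + v_{4} = 3·v_{5} + 2·v_{8}  so sig = (2;(2,3))
  P = {0,5,8}:  v_{0} + v_{5} + v_{8} = v_{4}  so sig = (3;(1))
  P = {1,7,9}:  v_{1} + v_{7} + v_{9} = v_{6}  so sig = (3;(1))
  P = {2,5,8}:  v_{2} + v_{5} + v_{8} = v_{3}  so sig = (3;(1))

Signatures (|P|; sorted positive RHS coefficients), sorted:
[(2;()), (2;()), (2;()), (2;(1)), (2;(1)), (2;(1)), (2;(1)), (2;(1)), (2;(1)), (2;(1,1)), (2;(1,1)), (2;(1,1)), (2;(1,1)), (2;(1,1)), (2;(1,1)), (2;(1,1)), (2;(1,2)), (2;(1,2)), (2;(1,2)), (2;(1,2)), (2;(2,3)), (3;(1)), (3;(1)), (3;(1))]


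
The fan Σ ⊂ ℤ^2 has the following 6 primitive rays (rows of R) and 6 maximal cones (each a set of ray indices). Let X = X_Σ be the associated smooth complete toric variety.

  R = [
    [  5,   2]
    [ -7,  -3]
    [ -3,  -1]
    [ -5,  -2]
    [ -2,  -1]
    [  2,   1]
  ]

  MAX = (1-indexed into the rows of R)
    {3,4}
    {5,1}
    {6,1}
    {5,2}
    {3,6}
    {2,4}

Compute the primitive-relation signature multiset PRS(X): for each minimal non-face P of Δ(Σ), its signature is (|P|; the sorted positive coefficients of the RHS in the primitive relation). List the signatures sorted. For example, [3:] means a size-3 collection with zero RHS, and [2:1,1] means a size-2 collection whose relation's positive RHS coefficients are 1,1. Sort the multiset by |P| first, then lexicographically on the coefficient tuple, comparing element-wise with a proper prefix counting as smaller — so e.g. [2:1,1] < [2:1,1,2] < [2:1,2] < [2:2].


|primitive collections| = 9. Relations:

  P = {1,4}:  v_{1} + v_{4} = 0  ⟹  sig = [2:]
  P = {5,6}:  v_{5} + v_{6} = 0  ⟹  sig = [2:]
  P = {1,2}:  v_{1} + v_{2} = v_{5}  ⟹  sig = [2:1]
  P = {1,3}:  v_{1} + v_{3} = v_{6}  ⟹  sig = [2:1]
  P = {2,6}:  v_{2} + v_{6} = v_{4}  ⟹  sig = [2:1]
  P = {3,5}:  v_{3} + v_{5} = v_{4}  ⟹  sig = [2:1]
  P = {4,5}:  v_{4} + v_{5} = v_{2}  ⟹  sig = [2:1]
  P = {4,6}:  v_{4} + v_{6} = v_{3}  ⟹  sig = [2:1]
  P = {2,3}:  v_{2} + v_{3} = 2·v_{4}  ⟹  sig = [2:2]

Sorted signature multiset PRS(X):
    [2:]
    [2:]
    [2:1]
    [2:1]
    [2:1]
    [2:1]
    [2:1]
    [2:1]
    [2:2]


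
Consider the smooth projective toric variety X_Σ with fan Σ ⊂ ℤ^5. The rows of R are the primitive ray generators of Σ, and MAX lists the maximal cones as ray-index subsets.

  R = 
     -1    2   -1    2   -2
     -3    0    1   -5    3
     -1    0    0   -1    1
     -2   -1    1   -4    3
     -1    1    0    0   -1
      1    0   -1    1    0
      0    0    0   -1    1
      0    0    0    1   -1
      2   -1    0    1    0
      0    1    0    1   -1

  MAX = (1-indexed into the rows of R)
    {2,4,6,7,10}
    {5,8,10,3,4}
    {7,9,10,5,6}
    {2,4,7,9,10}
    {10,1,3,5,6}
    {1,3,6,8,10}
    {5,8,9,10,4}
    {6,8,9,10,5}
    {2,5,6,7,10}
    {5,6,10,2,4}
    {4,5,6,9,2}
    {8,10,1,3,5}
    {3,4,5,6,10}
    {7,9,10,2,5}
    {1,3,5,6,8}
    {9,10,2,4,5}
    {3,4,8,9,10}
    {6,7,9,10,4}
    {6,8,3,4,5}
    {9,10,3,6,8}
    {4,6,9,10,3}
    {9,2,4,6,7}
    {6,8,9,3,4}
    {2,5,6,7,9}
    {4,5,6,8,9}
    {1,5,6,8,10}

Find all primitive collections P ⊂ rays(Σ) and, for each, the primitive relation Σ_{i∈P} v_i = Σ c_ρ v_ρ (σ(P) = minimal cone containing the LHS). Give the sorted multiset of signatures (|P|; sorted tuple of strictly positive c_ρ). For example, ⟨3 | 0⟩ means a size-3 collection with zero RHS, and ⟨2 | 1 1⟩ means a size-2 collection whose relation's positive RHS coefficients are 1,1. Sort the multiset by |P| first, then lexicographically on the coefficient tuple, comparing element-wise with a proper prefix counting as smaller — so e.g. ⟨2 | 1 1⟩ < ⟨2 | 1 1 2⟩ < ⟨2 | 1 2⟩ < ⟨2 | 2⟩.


Δ(Σ) — 10 vertices, 14 min non-faces:

  P = {7,8}:  v_{7} + v_{8} = 0  ⟹  sig = ⟨2 | 0⟩
  P = {2,8}:  v_{2} + v_{8} = v_{4} + v_{5}  ⟹  sig = ⟨2 | 1 1⟩
  P = {1,9}:  v_{1} + v_{9} = v_{6} + v_{8} + v_{10}  ⟹  sig = ⟨2 | 1 1 1⟩
  P = {3,7}:  v_{3} + v_{7} = v_{4} + v_{6} + v_{10}  ⟹  sig = ⟨2 | 1 1 1⟩
  P = {1,7}:  v_{1} + v_{7} = v_{3} + v_{5} + v_{6} + v_{10}  ⟹  sig = ⟨2 | 1 1 1 1⟩
  P = {1,2}:  v_{1} + v_{2} = v_{3} + v_{4} + 2·v_{5} + v_{6} + v_{10}  ⟹  sig = ⟨2 | 1 1 1 1 2⟩
  P = {2,3}:  v_{2} + v_{3} = 2·v_{4} + v_{5} + v_{6} + v_{10}  ⟹  sig = ⟨2 | 1 1 1 2⟩
  P = {1,4}:  v_{1} + v_{4} = 2·v_{3} + v_{5}  ⟹  sig = ⟨2 | 1 2⟩
  P = {3,5,9}:  v_{3} + v_{5} + v_{9} = 0  ⟹  sig = ⟨3 | 0⟩
  P = {4,5,7}:  v_{4} + v_{5} + v_{7} = v_{2}  ⟹  sig = ⟨3 | 1⟩
  P = {4,6,8,10}:  v_{4} + v_{6} + v_{8} + v_{10} = v_{3}  ⟹  sig = ⟨4 | 1⟩
  P = {2,6,9,10}:  v_{2} + v_{6} + v_{9} + v_{10} = 2·v_{7}  ⟹  sig = ⟨4 | 2⟩
  P = {3,5,6,8,10}:  v_{3} + v_{5} + v_{6} + v_{8} + v_{10} = v_{1}  ⟹  sig = ⟨5 | 1⟩
  P = {4,5,6,9,10}:  v_{4} + v_{5} + v_{6} + v_{9} + v_{10} = v_{7}  ⟹  sig = ⟨5 | 1⟩

Signatures (|P|; sorted positive RHS coefficients), sorted:
    ⟨2 | 0⟩
    ⟨2 | 1 1⟩
    ⟨2 | 1 1 1⟩
    ⟨2 | 1 1 1⟩
    ⟨2 | 1 1 1 1⟩
    ⟨2 | 1 1 1 1 2⟩
    ⟨2 | 1 1 1 2⟩
    ⟨2 | 1 2⟩
    ⟨3 | 0⟩
    ⟨3 | 1⟩
    ⟨4 | 1⟩
    ⟨4 | 2⟩
    ⟨5 | 1⟩
    ⟨5 | 1⟩


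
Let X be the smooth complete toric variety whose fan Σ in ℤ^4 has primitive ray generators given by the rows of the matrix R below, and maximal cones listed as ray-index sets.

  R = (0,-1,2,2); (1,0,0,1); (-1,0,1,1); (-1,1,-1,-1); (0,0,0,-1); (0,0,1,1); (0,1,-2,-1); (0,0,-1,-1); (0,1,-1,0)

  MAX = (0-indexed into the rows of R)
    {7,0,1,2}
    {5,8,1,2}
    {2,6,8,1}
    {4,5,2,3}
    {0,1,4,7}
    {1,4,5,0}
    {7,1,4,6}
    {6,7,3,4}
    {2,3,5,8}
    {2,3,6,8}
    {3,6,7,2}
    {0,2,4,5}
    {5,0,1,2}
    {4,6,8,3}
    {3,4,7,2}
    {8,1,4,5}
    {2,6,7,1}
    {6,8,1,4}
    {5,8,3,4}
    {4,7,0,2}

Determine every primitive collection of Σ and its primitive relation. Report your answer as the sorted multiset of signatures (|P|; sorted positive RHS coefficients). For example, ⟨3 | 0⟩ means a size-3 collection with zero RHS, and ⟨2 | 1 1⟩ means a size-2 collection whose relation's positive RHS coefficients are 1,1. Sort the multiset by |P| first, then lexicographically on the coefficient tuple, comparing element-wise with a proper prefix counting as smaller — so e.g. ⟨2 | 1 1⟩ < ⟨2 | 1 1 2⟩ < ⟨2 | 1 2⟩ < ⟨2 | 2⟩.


Δ(Σ) — 9 vertices, 10 min non-faces:

  • {5,7}:  v_{5} + v_{7} = 0  so sig = ⟨2 | 0⟩
  • {0,3}:  v_{0} + v_{3} = v_{2}  so sig = ⟨2 | 1⟩
  • {1,3}:  v_{1} + v_{3} = v_{8}  so sig = ⟨2 | 1⟩
  • {5,6}:  v_{5} + v_{6} = v_{8}  so sig = ⟨2 | 1⟩
  • {7,8}:  v_{7} + v_{8} = v_{6}  so sig = ⟨2 | 1⟩
  • {0,8}:  v_{0} + v_{8} = v_{1} + v_{2}  so sig = ⟨2 | 1 1⟩
  • {0,6}:  v_{0} + v_{6} = v_{1} + v_{2} + v_{7}  so sig = ⟨2 | 1 1 1⟩
  • {1,2,4}:  v_{1} + v_{2} + v_{4} = v_{5}  so sig = ⟨3 | 1⟩
  • {2,4,6}:  v_{2} + v_{4} + v_{6} = v_{3}  so sig = ⟨3 | 1⟩
  • {2,4,8}:  v_{2} + v_{4} + v_{8} = v_{3} + v_{5}  so sig = ⟨3 | 1 1⟩

so the primitive-relation signature multiset is
{ ⟨2 | 0⟩,  ⟨2 | 1⟩ ×4,  ⟨2 | 1 1⟩,  ⟨2 | 1 1 1⟩,  ⟨3 | 1⟩ ×2,  ⟨3 | 1 1⟩ }


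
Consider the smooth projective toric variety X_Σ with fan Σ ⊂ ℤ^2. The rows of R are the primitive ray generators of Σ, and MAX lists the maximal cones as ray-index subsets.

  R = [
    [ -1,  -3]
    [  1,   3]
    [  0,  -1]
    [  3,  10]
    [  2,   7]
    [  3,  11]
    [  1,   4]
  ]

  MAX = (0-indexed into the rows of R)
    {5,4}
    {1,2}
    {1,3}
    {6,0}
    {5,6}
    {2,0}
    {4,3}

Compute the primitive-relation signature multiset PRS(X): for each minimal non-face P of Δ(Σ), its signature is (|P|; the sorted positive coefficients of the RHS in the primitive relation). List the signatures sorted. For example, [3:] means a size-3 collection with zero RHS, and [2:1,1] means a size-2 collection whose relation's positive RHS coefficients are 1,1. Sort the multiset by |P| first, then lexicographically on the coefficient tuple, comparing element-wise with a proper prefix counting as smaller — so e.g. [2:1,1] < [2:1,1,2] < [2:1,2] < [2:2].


|primitive collections| = 14. Relations:

  {0,1}:  v_{0} + v_{1} = 0  ⇒ sig = [2:]
  {0,3}:  v_{0} + v_{3} = v_{4}  ⇒ sig = [2:1]
  {0,4}:  v_{0} + v_{4} = v_{6}  ⇒ sig = [2:1]
  {1,4}:  v_{1} + v_{4} = v_{3}  ⇒ sig = [2:1]
  {1,6}:  v_{1} + v_{6} = v_{4}  ⇒ sig = [2:1]
  {2,5}:  v_{2} + v_{5} = v_{3}  ⇒ sig = [2:1]
  {2,6}:  v_{2} + v_{6} = v_{1}  ⇒ sig = [2:1]
  {4,6}:  v_{4} + v_{6} = v_{5}  ⇒ sig = [2:1]
  {0,5}:  v_{0} + v_{5} = 2·v_{6}  ⇒ sig = [2:2]
  {1,5}:  v_{1} + v_{5} = 2·v_{4}  ⇒ sig = [2:2]
  {2,4}:  v_{2} + v_{4} = 2·v_{1}  ⇒ sig = [2:2]
  {3,6}:  v_{3} + v_{6} = 2·v_{4}  ⇒ sig = [2:2]
  {2,3}:  v_{2} + v_{3} = 3·v_{1}  ⇒ sig = [2:3]
  {3,5}:  v_{3} + v_{5} = 3·v_{4}  ⇒ sig = [2:3]

so the primitive-relation signature multiset is
    |P|=2: 14 collections, coeffs (), (1), (1), (1), (1), (1), (1), (1), (2), (2), (2), (2), (3), (3)


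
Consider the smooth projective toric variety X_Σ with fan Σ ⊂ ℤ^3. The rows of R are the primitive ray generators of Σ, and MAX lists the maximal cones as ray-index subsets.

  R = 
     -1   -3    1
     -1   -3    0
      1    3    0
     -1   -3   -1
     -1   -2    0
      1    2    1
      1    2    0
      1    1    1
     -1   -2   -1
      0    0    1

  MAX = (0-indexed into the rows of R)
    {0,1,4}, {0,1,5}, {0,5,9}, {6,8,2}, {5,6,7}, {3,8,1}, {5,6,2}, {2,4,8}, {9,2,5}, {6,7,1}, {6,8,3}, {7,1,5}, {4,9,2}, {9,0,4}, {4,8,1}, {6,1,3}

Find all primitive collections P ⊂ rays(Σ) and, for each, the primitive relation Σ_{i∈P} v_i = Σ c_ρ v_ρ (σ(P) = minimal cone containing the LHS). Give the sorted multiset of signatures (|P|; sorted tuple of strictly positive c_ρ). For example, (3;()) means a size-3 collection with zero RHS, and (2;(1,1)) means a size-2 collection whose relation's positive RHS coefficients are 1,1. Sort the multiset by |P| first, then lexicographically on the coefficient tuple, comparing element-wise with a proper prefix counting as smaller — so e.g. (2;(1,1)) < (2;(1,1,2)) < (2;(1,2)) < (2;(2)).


Δ(Σ) — 10 vertices, 23 min non-faces:

  P={1,2}:  v_{1} + v_{2} = 0  so sig = (2;())
  P={4,6}:  v_{4} + v_{6} = 0  so sig = (2;())
  P={5,8}:  v_{5} + v_{8} = 0  so sig = (2;())
  P={0,2}:  v_{0} + v_{2} = v_{9}  so sig = (2;(1))
  P={1,9}:  v_{1} + v_{9} = v_{0}  so sig = (2;(1))
  P={3,9}:  v_{3} + v_{9} = v_{1}  so sig = (2;(1))
  P={4,5}:  v_{4} + v_{5} = v_{9}  so sig = (2;(1))
  P={6,9}:  v_{6} + v_{9} = v_{5}  so sig = (2;(1))
  P={8,9}:  v_{8} + v_{9} = v_{4}  so sig = (2;(1))
  P={0,6}:  v_{0} + v_{6} = v_{1} + v_{5}  so sig = (2;(1,1))
  P={0,8}:  v_{0} + v_{8} = v_{1} + v_{4}  so sig = (2;(1,1))
  P={2,3}:  v_{2} + v_{3} = v_{6} + v_{8}  so sig = (2;(1,1))
  P={2,7}:  v_{2} + v_{7} = v_{5} + v_{6}  so sig = (2;(1,1))
  P={3,4}:  v_{3} + v_{4} = v_{1} + v_{8}  so sig = (2;(1,1))
  P={3,5}:  v_{3} + v_{5} = v_{1} + v_{6}  so sig = (2;(1,1))
  P={4,7}:  v_{4} + v_{7} = v_{1} + v_{5}  so sig = (2;(1,1))
  P={7,8}:  v_{7} + v_{8} = v_{1} + v_{6}  so sig = (2;(1,1))
  P={7,9}:  v_{7} + v_{9} = v_{1} + 2·v_{5}  so sig = (2;(1,2))
  P={0,3}:  v_{0} + v_{3} = 2·v_{1}  so sig = (2;(2))
  P={0,7}:  v_{0} + v_{7} = 2·v_{1} + 2·v_{5}  so sig = (2;(2,2))
  P={3,7}:  v_{3} + v_{7} = 2·v_{1} + 2·v_{6}  so sig = (2;(2,2))
  P={1,5,6}:  v_{1} + v_{5} + v_{6} = v_{7}  so sig = (3;(1))
  P={1,6,8}:  v_{1} + v_{6} + v_{8} = v_{3}  so sig = (3;(1))

Hence PRS(X_Σ) =
{ (2;()) ×3,  (2;(1)) ×6,  (2;(1,1)) ×8,  (2;(1,2)),  (2;(2)),  (2;(2,2)) ×2,  (3;(1)) ×2 }


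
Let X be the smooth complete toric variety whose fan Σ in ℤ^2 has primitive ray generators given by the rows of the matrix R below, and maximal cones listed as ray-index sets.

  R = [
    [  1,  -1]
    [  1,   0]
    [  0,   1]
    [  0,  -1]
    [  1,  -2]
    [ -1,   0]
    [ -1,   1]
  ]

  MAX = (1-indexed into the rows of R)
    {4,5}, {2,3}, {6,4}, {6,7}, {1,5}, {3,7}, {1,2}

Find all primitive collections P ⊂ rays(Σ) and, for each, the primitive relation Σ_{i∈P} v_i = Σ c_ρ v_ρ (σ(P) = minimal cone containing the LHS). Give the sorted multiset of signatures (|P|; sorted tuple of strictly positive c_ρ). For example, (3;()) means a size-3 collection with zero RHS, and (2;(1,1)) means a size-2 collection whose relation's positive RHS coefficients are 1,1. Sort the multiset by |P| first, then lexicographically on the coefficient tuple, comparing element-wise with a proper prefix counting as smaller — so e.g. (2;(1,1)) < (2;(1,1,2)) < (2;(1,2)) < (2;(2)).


Σ has 14 primitive collections:

  {1,7}:  v_{1} + v_{7} = 0  ⇒ sig = (2;())
  {2,6}:  v_{2} + v_{6} = 0  ⇒ sig = (2;())
  {3,4}:  v_{3} + v_{4} = 0  ⇒ sig = (2;())
  {1,3}:  v_{1} + v_{3} = v_{2}  ⇒ sig = (2;(1))
  {1,4}:  v_{1} + v_{4} = v_{5}  ⇒ sig = (2;(1))
  {1,6}:  v_{1} + v_{6} = v_{4}  ⇒ sig = (2;(1))
  {2,4}:  v_{2} + v_{4} = v_{1}  ⇒ sig = (2;(1))
  {2,7}:  v_{2} + v_{7} = v_{3}  ⇒ sig = (2;(1))
  {3,5}:  v_{3} + v_{5} = v_{1}  ⇒ sig = (2;(1))
  {3,6}:  v_{3} + v_{6} = v_{7}  ⇒ sig = (2;(1))
  {4,7}:  v_{4} + v_{7} = v_{6}  ⇒ sig = (2;(1))
  {5,7}:  v_{5} + v_{7} = v_{4}  ⇒ sig = (2;(1))
  {2,5}:  v_{2} + v_{5} = 2·v_{1}  ⇒ sig = (2;(2))
  {5,6}:  v_{5} + v_{6} = 2·v_{4}  ⇒ sig = (2;(2))

Hence PRS(X_Σ) =
    (2;())
    (2;())
    (2;())
    (2;(1))
    (2;(1))
    (2;(1))
    (2;(1))
    (2;(1))
    (2;(1))
    (2;(1))
    (2;(1))
    (2;(1))
    (2;(2))
    (2;(2))


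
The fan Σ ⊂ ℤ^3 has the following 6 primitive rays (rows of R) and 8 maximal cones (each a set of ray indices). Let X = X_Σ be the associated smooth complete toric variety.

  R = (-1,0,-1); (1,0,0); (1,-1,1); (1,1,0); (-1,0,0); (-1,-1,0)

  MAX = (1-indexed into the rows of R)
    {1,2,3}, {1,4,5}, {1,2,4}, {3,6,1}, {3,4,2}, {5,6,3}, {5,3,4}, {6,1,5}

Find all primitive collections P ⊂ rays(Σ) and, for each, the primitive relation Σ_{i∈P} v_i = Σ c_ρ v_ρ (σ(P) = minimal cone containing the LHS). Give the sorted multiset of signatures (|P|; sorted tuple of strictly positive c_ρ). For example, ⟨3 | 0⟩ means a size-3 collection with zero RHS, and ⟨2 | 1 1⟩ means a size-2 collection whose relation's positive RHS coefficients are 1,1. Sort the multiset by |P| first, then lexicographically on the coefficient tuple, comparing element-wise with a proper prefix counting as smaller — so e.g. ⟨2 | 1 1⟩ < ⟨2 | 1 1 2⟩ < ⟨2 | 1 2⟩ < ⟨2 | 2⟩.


Σ has 5 primitive collections:

  {2,5}:  v_{2} + v_{5} = 0  so sig = ⟨2 | 0⟩
  {4,6}:  v_{4} + v_{6} = 0  so sig = ⟨2 | 0⟩
  {2,6}:  v_{2} + v_{6} = v_{1} + v_{3}  so sig = ⟨2 | 1 1⟩
  {1,3,4}:  v_{1} + v_{3} + v_{4} = v_{2}  so sig = ⟨3 | 1⟩
  {1,3,5}:  v_{1} + v_{3} + v_{5} = v_{6}  so sig = ⟨3 | 1⟩

Signatures (|P|; sorted positive RHS coefficients), sorted:
[⟨2 | 0⟩, ⟨2 | 0⟩, ⟨2 | 1 1⟩, ⟨3 | 1⟩, ⟨3 | 1⟩]


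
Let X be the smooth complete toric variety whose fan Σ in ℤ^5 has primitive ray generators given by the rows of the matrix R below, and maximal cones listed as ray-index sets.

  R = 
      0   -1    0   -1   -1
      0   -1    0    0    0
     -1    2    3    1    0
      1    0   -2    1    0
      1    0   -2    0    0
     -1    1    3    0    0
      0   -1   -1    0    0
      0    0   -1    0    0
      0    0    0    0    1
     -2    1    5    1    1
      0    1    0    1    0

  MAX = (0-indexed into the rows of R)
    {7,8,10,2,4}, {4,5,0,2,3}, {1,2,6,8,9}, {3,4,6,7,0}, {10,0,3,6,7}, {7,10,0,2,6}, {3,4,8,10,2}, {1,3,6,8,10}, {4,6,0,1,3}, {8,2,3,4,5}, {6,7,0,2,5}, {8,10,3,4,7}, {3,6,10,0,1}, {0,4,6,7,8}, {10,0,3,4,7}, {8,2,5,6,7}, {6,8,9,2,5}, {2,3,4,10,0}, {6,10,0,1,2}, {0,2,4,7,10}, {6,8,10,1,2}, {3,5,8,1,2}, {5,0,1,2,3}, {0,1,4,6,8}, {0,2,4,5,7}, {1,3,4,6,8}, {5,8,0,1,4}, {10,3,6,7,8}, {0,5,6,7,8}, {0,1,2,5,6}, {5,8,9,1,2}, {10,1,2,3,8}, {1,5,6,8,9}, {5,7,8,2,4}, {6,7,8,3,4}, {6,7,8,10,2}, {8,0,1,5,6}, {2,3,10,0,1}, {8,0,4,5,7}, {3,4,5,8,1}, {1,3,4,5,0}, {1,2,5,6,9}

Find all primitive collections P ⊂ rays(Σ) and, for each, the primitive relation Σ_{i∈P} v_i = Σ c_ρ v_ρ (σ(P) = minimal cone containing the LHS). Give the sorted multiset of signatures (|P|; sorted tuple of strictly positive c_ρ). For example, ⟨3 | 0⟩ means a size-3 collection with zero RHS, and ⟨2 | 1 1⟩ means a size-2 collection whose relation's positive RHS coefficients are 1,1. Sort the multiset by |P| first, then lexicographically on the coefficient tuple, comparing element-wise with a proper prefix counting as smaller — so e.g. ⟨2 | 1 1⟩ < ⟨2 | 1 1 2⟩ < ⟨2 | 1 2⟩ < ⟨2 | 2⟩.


Σ has 20 primitive collections:

  P={1,7}:  v_{1} + v_{7} = v_{6} ; sig = ⟨2 | 1⟩
  P={5,10}:  v_{5} + v_{10} = v_{2} ; sig = ⟨2 | 1⟩
  P={4,9}:  v_{4} + v_{9} = v_{1} + v_{2} + v_{8} ; sig = ⟨2 | 1 1 1⟩
  P={3,9}:  v_{3} + v_{9} = 2·v_{1} + v_{2} + v_{8} + v_{10} ; sig = ⟨2 | 1 1 1 2⟩
  P={7,9}:  v_{7} + v_{9} = v_{2} + v_{5} + 2·v_{6} + v_{8} ; sig = ⟨2 | 1 1 1 2⟩
  P={9,10}:  v_{9} + v_{10} = v_{1} + 2·v_{2} + v_{6} + v_{8} ; sig = ⟨2 | 1 1 1 2⟩
  P={0,9}:  v_{0} + v_{9} = v_{1} + 2·v_{5} + v_{6} ; sig = ⟨2 | 1 1 2⟩
  P={0,8,10}:  v_{0} + v_{8} + v_{10} = 0 ; sig = ⟨3 | 0⟩
  P={4,5,6}:  v_{4} + v_{5} + v_{6} = 0 ; sig = ⟨3 | 0⟩
  P={0,2,8}:  v_{0} + v_{2} + v_{8} = v_{5} ; sig = ⟨3 | 1⟩
  P={1,4,10}:  v_{1} + v_{4} + v_{10} = v_{3} ; sig = ⟨3 | 1⟩
  P={2,4,6}:  v_{2} + v_{4} + v_{6} = v_{10} ; sig = ⟨3 | 1⟩
  P={3,5,7}:  v_{3} + v_{5} + v_{7} = v_{10} ; sig = ⟨3 | 1⟩
  P={0,3,8}:  v_{0} + v_{3} + v_{8} = v_{1} + v_{4} ; sig = ⟨3 | 1 1⟩
  P={1,2,4}:  v_{1} + v_{2} + v_{4} = v_{3} + v_{5} ; sig = ⟨3 | 1 1⟩
  P={3,5,6}:  v_{3} + v_{5} + v_{6} = v_{1} + v_{10} ; sig = ⟨3 | 1 1⟩
  P={4,6,10}:  v_{4} + v_{6} + v_{10} = v_{3} + v_{7} ; sig = ⟨3 | 1 1⟩
  P={2,3,6}:  v_{2} + v_{3} + v_{6} = v_{1} + 2·v_{10} ; sig = ⟨3 | 1 2⟩
  P={2,3,7}:  v_{2} + v_{3} + v_{7} = 2·v_{10} ; sig = ⟨3 | 2⟩
  P={1,2,5,6,8}:  v_{1} + v_{2} + v_{5} + v_{6} + v_{8} = v_{9} ; sig = ⟨5 | 1⟩

Hence PRS(X_Σ) =
    |P|=2: 7 collections, coeffs (1), (1), (1,1,1), (1,1,1,2), (1,1,1,2), (1,1,1,2), (1,1,2)
    |P|=3: 12 collections, coeffs (), (), (1), (1), (1), (1), (1,1), (1,1), (1,1), (1,1), (1,2), (2)
    |P|=5: 1 collection, coeffs (1)


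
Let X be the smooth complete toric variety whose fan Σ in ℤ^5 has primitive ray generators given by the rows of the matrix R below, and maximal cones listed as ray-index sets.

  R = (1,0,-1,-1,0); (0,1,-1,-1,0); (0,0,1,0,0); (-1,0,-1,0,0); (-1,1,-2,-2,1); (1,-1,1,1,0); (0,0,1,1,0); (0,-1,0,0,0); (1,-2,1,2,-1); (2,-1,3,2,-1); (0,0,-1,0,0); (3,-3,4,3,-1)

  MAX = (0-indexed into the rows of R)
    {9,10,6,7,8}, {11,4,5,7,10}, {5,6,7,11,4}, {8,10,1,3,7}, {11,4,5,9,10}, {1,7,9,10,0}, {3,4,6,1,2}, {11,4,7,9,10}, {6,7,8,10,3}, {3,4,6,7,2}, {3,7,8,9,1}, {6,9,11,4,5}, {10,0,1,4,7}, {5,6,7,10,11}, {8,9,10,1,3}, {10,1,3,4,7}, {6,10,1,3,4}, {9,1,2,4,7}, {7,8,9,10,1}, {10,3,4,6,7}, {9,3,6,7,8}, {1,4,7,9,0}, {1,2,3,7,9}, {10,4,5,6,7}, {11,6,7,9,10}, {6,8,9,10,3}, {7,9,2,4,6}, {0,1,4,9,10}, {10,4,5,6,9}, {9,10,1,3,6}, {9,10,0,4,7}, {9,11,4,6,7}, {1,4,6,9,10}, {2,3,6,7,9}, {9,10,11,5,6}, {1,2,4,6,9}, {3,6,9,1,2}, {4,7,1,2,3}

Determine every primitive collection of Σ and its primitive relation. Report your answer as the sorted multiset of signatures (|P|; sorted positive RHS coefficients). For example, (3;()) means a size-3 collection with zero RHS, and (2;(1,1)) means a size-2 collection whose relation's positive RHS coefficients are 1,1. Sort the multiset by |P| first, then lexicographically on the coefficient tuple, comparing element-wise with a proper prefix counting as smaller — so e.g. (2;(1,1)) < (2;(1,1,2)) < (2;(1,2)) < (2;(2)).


Σ has 25 primitive collections:

  {2,10}:  v_{2} + v_{10} = 0  so sig = (2;())
  {4,8}:  v_{4} + v_{8} = v_{7} + v_{10}  so sig = (2;(1,1))
  {0,3}:  v_{0} + v_{3} = v_{1} + v_{7} + v_{10}  so sig = (2;(1,1,1))
  {0,6}:  v_{0} + v_{6} = v_{4} + v_{9} + v_{10}  so sig = (2;(1,1,1))
  {1,5}:  v_{1} + v_{5} = v_{4} + v_{9} + v_{10}  so sig = (2;(1,1,1))
  {2,8}:  v_{2} + v_{8} = v_{3} + v_{7} + v_{9}  so sig = (2;(1,1,1))
  {3,5}:  v_{3} + v_{5} = v_{6} + v_{7} + v_{10}  so sig = (2;(1,1,1))
  {0,2}:  v_{0} + v_{2} = v_{1} + v_{4} + v_{7} + v_{9}  so sig = (2;(1,1,1,1))
  {2,5}:  v_{2} + v_{5} = v_{4} + v_{6} + v_{7} + v_{9}  so sig = (2;(1,1,1,1))
  {1,11}:  v_{1} + v_{11} = v_{4} + v_{7} + 2·v_{9} + v_{10}  so sig = (2;(1,1,1,2))
  {3,11}:  v_{3} + v_{11} = v_{6} + 2·v_{7} + v_{9} + v_{10}  so sig = (2;(1,1,1,2))
  {0,8}:  v_{0} + v_{8} = v_{1} + 2·v_{7} + v_{9} + 2·v_{10}  so sig = (2;(1,1,2,2))
  {2,11}:  v_{2} + v_{11} = v_{4} + v_{6} + 2·v_{7} + 2·v_{9}  so sig = (2;(1,1,2,2))
  {5,8}:  v_{5} + v_{8} = v_{6} + 2·v_{7} + v_{9} + 2·v_{10}  so sig = (2;(1,1,2,2))
  {0,5}:  v_{0} + v_{5} = 2·v_{4} + v_{7} + 2·v_{9} + 2·v_{10}  so sig = (2;(1,2,2,2))
  {8,11}:  v_{8} + v_{11} = v_{6} + 3·v_{7} + 2·v_{9} + 2·v_{10}  so sig = (2;(1,2,2,3))
  {0,11}:  v_{0} + v_{11} = 2·v_{4} + 2·v_{7} + 3·v_{9} + 2·v_{10}  so sig = (2;(2,2,2,3))
  {1,6,7}:  v_{1} + v_{6} + v_{7} = 0  so sig = (3;())
  {3,4,9}:  v_{3} + v_{4} + v_{9} = 0  so sig = (3;())
  {5,7,9}:  v_{5} + v_{7} + v_{9} = v_{11}  so sig = (3;(1))
  {1,6,8}:  v_{1} + v_{6} + v_{8} = v_{3} + v_{9} + v_{10}  so sig = (3;(1,1,1))
  {3,7,9,10}:  v_{3} + v_{7} + v_{9} + v_{10} = v_{8}  so sig = (4;(1))
  {4,6,10,11}:  v_{4} + v_{6} + v_{10} + v_{11} = 2·v_{5}  so sig = (4;(2))
  {1,4,7,9,10}:  v_{1} + v_{4} + v_{7} + v_{9} + v_{10} = v_{0}  so sig = (5;(1))
  {4,6,7,9,10}:  v_{4} + v_{6} + v_{7} + v_{9} + v_{10} = v_{5}  so sig = (5;(1))

Sorted signature multiset PRS(X):
    |P|=2: 17 collections, coeffs (), (1,1), (1,1,1), (1,1,1), (1,1,1), (1,1,1), (1,1,1), (1,1,1,1), (1,1,1,1), (1,1,1,2), (1,1,1,2), (1,1,2,2), (1,1,2,2), (1,1,2,2), (1,2,2,2), (1,2,2,3), (2,2,2,3)
    |P|=3: 4 collections, coeffs (), (), (1), (1,1,1)
    |P|=4: 2 collections, coeffs (1), (2)
    |P|=5: 2 collections, coeffs (1), (1)
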